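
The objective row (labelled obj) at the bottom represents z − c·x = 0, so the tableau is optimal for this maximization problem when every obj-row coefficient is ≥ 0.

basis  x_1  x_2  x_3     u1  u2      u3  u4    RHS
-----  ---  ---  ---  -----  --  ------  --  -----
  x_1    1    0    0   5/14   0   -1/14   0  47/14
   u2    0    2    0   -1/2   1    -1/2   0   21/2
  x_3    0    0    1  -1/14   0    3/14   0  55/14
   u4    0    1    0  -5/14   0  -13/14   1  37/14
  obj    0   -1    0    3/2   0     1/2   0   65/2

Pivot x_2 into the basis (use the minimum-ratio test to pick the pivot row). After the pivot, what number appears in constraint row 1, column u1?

Ratio test on column x_2 — row 1: entry 0 ≤ 0; row 2: (21/2)/2 = 21/4; row 3: entry 0 ≤ 0; row 4: (37/14)/1 = 37/14. Minimum is 37/14 at row 4 (u4 leaves); pivot element 1.
Divide row 4 by 1; eliminate column x_2 from the other rows.
Row 1 update in column u1: 5/14 − 0·(-5/14) = 5/14.

5/14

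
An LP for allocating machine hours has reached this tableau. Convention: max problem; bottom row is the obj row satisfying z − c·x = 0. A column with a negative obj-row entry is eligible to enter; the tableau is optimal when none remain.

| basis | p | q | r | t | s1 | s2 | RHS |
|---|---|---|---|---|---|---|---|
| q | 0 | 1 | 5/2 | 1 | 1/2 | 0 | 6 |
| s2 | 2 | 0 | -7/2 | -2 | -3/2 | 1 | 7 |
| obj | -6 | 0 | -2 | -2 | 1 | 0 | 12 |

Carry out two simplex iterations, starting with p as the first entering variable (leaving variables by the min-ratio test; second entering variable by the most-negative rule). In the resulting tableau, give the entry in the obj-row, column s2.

Ratio test on column p — row 1: entry 0 ≤ 0; row 2: 7/2 = 7/2. Minimum is 7/2 at row 2 (s2 leaves); pivot element 2.
Divide row 2 by 2; eliminate column p from the other rows.
Second iteration: most negative obj-row entry is -25/2 in column r, so r enters.
Ratio test on column r — row 1: 6/(5/2) = 12/5; row 2: entry -7/4 ≤ 0. Minimum is 12/5 at row 1 (q leaves); pivot element 5/2.
Divide row 1 by 5/2; eliminate column r from the other rows.
After both pivots, the entry at the obj-row, column s2 is 3.

3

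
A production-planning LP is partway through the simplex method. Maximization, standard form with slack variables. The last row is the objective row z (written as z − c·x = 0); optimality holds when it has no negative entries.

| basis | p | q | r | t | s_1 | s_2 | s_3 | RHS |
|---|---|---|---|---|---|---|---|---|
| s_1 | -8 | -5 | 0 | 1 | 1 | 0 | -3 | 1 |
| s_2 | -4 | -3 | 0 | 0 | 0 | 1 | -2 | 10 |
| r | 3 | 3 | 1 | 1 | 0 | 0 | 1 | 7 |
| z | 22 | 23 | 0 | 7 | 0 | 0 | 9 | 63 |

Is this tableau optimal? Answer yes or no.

Every z-row coefficient is ≥ 0, so the tableau is optimal.

yes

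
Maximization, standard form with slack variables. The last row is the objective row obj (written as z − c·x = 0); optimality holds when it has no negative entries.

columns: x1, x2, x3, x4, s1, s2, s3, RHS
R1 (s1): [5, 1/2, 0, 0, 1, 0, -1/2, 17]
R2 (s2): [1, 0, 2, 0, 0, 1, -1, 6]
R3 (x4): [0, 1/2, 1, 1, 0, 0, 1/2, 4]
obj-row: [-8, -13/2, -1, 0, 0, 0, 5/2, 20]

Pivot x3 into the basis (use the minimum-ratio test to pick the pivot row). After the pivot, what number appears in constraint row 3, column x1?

Ratio test on column x3 — row 1: entry 0 ≤ 0; row 2: 6/2 = 3; row 3: 4/1 = 4. Minimum is 3 at row 2 (s2 leaves); pivot element 2.
Divide row 2 by 2; eliminate column x3 from the other rows.
Row 3 update in column x1: 0 − 1·(1/2) = -1/2.

-1/2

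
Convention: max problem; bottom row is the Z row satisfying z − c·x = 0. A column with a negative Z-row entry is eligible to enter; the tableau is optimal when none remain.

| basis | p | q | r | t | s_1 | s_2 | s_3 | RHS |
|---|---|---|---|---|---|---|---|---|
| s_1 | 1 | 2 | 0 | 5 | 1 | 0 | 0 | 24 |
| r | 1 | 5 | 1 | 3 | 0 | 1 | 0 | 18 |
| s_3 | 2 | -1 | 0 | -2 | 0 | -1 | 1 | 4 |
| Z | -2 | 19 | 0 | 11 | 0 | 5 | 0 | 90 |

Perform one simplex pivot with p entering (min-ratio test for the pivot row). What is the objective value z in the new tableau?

94

Ratio test on column p — row 1: 24/1 = 24; row 2: 18/1 = 18; row 3: 4/2 = 2. Minimum is 2 at row 3 (s_3 leaves); pivot element 2.
Pivot on row 3; the Z-row RHS becomes 90 − (-2)·2 = 94.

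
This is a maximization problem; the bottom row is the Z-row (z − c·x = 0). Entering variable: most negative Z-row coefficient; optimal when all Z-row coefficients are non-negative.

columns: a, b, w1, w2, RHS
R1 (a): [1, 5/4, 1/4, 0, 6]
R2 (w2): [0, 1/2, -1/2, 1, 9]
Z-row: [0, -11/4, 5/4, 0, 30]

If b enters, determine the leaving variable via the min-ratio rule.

Column b entries and ratios — a: 6/(5/4) = 24/5; w2: 9/(1/2) = 18.
Smallest ratio is 24/5 in the row of a, so a leaves.

a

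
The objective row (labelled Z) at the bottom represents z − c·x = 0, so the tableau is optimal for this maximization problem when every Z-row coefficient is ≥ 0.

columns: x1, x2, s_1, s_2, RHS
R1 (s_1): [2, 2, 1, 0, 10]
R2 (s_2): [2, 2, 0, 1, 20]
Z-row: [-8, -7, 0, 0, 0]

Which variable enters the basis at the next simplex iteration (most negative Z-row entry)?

Negative Z-row entries: x1: -8, x2: -7.
The most negative is -8 in column x1, so x1 enters.

x1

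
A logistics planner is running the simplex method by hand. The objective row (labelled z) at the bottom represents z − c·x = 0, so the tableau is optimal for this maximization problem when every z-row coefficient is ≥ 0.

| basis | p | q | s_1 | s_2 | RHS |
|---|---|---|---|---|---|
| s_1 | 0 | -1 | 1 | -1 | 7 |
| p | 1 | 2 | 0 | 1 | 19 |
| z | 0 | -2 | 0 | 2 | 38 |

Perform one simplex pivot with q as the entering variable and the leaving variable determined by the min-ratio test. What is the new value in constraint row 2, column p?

Ratio test on column q — row 1: entry -1 ≤ 0; row 2: 19/2 = 19/2. Minimum is 19/2 at row 2 (p leaves); pivot element 2.
Divide row 2 by 2; eliminate column q from the other rows.
In the new row 2, the p entry is the old entry divided by the pivot: 1/2 = 1/2.

1/2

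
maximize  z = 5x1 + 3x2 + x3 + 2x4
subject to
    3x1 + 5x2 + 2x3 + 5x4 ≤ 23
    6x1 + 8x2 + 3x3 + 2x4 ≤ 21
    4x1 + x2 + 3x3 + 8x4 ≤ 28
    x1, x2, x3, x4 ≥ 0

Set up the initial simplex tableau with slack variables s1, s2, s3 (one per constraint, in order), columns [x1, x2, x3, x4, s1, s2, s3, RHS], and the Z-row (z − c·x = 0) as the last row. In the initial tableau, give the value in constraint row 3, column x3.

3

Constraint 3 has coefficient 3 on x3.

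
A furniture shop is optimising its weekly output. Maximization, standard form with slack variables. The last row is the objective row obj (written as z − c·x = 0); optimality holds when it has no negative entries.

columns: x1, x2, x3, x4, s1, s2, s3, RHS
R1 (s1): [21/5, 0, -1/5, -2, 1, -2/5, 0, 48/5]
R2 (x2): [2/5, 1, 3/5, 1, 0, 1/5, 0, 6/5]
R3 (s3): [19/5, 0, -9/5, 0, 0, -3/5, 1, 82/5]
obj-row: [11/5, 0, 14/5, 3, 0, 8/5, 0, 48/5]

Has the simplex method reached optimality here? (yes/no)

yes

Every obj-row coefficient is ≥ 0, so the tableau is optimal.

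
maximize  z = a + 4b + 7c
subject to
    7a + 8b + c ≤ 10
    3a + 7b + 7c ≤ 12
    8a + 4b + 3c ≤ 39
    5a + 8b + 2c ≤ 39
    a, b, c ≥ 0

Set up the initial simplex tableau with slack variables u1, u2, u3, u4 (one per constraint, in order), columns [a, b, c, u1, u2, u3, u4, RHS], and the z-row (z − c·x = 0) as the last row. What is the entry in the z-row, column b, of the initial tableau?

-4

The z-row carries the negated objective coefficients: the b entry is -4.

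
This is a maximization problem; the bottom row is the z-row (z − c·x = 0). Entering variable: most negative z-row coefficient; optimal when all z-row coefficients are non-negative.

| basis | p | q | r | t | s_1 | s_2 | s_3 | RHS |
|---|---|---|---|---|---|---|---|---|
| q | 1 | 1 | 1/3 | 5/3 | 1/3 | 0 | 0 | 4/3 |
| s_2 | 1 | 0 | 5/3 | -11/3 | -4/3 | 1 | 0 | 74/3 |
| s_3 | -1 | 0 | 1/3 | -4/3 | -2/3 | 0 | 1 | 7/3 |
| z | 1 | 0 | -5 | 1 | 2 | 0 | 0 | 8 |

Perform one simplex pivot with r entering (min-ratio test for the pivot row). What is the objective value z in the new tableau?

Ratio test on column r — row 1: (4/3)/(1/3) = 4; row 2: (74/3)/(5/3) = 74/5; row 3: (7/3)/(1/3) = 7. Minimum is 4 at row 1 (q leaves); pivot element 1/3.
Pivot on row 1; the z-row RHS becomes 8 − (-5)·4 = 28.

28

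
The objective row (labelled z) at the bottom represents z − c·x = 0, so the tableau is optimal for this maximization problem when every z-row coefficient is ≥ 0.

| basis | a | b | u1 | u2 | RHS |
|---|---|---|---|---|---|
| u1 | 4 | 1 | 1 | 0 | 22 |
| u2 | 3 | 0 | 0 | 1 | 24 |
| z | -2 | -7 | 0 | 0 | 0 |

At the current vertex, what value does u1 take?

22

u1 is basic (row 1); its value is the RHS of that row, 22.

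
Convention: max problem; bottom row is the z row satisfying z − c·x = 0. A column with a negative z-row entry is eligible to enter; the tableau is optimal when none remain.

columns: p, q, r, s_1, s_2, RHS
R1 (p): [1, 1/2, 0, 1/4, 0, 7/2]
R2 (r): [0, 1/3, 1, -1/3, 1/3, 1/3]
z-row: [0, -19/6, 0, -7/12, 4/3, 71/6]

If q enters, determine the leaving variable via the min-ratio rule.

r

Column q entries and ratios — p: (7/2)/(1/2) = 7; r: (1/3)/(1/3) = 1.
Smallest ratio is 1 in the row of r, so r leaves.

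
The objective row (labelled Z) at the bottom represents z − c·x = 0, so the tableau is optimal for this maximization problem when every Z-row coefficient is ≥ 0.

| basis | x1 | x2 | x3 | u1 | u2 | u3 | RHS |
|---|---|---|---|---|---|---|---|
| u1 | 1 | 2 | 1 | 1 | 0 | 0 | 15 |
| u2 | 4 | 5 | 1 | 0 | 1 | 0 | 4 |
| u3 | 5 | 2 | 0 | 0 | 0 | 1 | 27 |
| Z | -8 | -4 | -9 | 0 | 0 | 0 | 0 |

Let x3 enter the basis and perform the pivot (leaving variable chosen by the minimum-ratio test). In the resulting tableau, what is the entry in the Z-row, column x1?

28

Ratio test on column x3 — row 1: 15/1 = 15; row 2: 4/1 = 4; row 3: entry 0 ≤ 0. Minimum is 4 at row 2 (u2 leaves); pivot element 1.
Divide row 2 by 1; eliminate column x3 from the other rows.
Z-row update in column x1: -8 − (-9)·4 = 28.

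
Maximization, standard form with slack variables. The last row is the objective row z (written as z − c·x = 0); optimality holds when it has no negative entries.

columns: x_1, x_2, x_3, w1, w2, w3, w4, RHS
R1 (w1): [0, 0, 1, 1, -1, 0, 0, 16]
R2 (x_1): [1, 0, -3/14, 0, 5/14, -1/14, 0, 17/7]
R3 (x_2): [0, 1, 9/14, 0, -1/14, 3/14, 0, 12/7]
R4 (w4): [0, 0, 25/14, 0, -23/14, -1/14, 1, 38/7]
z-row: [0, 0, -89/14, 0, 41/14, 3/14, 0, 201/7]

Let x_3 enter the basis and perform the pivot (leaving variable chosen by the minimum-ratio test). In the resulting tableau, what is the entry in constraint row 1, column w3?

Ratio test on column x_3 — row 1: 16/1 = 16; row 2: entry -3/14 ≤ 0; row 3: (12/7)/(9/14) = 8/3; row 4: (38/7)/(25/14) = 76/25. Minimum is 8/3 at row 3 (x_2 leaves); pivot element 9/14.
Divide row 3 by 9/14; eliminate column x_3 from the other rows.
Row 1 update in column w3: 0 − 1·(1/3) = -1/3.

-1/3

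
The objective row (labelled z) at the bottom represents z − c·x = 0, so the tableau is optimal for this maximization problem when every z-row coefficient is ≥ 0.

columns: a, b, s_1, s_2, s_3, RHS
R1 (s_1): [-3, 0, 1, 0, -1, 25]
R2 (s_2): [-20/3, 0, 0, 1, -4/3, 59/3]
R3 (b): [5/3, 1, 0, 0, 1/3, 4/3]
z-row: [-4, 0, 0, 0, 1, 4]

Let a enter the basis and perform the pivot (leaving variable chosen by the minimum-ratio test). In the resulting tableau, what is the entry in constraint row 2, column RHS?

25

Ratio test on column a — row 1: entry -3 ≤ 0; row 2: entry -20/3 ≤ 0; row 3: (4/3)/(5/3) = 4/5. Minimum is 4/5 at row 3 (b leaves); pivot element 5/3.
Divide row 3 by 5/3; eliminate column a from the other rows.
Row 2 update in column RHS: 59/3 − (-20/3)·(4/5) = 25.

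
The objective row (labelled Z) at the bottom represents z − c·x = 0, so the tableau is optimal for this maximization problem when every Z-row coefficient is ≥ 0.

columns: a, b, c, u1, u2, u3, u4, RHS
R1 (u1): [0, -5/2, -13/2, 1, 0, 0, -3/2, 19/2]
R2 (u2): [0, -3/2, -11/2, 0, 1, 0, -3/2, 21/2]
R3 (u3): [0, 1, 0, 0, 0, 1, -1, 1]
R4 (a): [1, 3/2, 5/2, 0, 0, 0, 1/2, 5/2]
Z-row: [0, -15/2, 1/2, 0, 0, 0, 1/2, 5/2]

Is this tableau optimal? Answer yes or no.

The Z-row has a negative entry -15/2 in column b, so it is not optimal.

no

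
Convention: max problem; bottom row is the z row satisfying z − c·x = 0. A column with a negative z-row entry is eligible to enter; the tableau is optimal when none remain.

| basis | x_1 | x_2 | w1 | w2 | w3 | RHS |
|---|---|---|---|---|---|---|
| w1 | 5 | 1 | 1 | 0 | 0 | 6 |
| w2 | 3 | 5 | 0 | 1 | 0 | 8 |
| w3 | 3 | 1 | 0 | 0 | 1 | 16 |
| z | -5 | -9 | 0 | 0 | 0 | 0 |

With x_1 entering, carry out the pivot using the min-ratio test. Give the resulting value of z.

Ratio test on column x_1 — row 1: 6/5 = 6/5; row 2: 8/3 = 8/3; row 3: 16/3 = 16/3. Minimum is 6/5 at row 1 (w1 leaves); pivot element 5.
Pivot on row 1; the z-row RHS becomes 0 − (-5)·(6/5) = 6.

6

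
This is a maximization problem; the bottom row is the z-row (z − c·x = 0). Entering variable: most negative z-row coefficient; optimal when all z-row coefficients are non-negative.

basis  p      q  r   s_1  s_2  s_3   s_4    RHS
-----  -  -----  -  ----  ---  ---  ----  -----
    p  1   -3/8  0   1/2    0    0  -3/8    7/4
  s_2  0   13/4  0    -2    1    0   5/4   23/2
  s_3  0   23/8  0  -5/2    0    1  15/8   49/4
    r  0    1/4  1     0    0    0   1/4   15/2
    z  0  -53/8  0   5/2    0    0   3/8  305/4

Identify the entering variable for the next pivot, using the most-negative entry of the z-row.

q

Negative z-row entries: q: -53/8.
The most negative is -53/8 in column q, so q enters.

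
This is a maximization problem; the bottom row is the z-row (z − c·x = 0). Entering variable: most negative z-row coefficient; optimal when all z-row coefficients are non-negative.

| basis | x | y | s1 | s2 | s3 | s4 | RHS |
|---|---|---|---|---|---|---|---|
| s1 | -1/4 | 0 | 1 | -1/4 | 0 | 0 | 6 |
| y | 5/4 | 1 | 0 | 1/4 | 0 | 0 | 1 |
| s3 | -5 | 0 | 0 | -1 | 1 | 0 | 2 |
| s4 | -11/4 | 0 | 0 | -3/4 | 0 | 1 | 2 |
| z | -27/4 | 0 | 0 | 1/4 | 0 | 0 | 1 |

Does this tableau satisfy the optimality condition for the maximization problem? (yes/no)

no

The z-row has a negative entry -27/4 in column x, so it is not optimal.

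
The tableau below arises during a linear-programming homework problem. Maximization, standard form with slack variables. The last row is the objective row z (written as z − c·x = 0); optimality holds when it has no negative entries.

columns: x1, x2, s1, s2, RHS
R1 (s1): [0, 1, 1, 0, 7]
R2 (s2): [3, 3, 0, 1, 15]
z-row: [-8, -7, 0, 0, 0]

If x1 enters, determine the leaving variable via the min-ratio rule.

Column x1 entries and ratios — s1: 0 ≤ 0, skip; s2: 15/3 = 5.
Smallest ratio is 5 in the row of s2, so s2 leaves.

s2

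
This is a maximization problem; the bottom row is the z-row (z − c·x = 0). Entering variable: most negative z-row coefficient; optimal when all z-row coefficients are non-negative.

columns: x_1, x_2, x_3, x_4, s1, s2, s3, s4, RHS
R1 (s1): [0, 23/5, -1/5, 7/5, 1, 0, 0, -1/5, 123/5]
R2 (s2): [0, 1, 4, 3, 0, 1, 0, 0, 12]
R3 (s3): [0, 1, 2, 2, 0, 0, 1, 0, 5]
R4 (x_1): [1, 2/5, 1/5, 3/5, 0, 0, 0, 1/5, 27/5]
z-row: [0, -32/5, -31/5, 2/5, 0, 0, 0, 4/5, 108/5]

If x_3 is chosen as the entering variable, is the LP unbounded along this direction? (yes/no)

Column x_3 has positive entries in row(s) 2, 3, 4, so the ratio test bounds it — not unbounded.

no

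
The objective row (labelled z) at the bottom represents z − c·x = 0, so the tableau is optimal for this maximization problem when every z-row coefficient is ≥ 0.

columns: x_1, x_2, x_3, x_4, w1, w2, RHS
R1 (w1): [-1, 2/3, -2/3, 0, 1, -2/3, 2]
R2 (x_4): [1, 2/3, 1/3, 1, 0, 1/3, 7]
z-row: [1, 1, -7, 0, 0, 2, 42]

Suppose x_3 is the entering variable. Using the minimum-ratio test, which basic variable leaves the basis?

Column x_3 entries and ratios — w1: -2/3 ≤ 0, skip; x_4: 7/(1/3) = 21.
Smallest ratio is 21 in the row of x_4, so x_4 leaves.

x_4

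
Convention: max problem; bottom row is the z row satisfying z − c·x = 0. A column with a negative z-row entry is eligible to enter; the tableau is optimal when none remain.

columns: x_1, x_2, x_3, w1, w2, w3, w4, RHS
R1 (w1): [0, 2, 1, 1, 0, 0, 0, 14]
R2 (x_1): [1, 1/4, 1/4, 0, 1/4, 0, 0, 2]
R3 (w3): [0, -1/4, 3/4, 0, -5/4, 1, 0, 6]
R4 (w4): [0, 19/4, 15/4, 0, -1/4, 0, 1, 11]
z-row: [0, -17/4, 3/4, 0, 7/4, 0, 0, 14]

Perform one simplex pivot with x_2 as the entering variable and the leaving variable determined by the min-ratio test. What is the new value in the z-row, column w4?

17/19

Ratio test on column x_2 — row 1: 14/2 = 7; row 2: 2/(1/4) = 8; row 3: entry -1/4 ≤ 0; row 4: 11/(19/4) = 44/19. Minimum is 44/19 at row 4 (w4 leaves); pivot element 19/4.
Divide row 4 by 19/4; eliminate column x_2 from the other rows.
z-row update in column w4: 0 − (-17/4)·(4/19) = 17/19.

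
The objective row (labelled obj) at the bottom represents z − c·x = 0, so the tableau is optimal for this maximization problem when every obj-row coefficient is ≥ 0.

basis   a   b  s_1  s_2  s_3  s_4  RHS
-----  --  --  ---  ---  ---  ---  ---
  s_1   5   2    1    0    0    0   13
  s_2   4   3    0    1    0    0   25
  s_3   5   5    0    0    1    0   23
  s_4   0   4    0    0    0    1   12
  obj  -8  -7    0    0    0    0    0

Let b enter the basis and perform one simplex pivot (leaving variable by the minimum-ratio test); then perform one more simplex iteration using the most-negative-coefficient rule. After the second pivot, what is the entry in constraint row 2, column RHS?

52/5

Ratio test on column b — row 1: 13/2 = 13/2; row 2: 25/3 = 25/3; row 3: 23/5 = 23/5; row 4: 12/4 = 3. Minimum is 3 at row 4 (s_4 leaves); pivot element 4.
Divide row 4 by 4; eliminate column b from the other rows.
Second iteration: most negative obj-row entry is -8 in column a, so a enters.
Ratio test on column a — row 1: 7/5 = 7/5; row 2: 16/4 = 4; row 3: 8/5 = 8/5; row 4: entry 0 ≤ 0. Minimum is 7/5 at row 1 (s_1 leaves); pivot element 5.
Divide row 1 by 5; eliminate column a from the other rows.
After both pivots, the entry at constraint row 2, column RHS is 52/5.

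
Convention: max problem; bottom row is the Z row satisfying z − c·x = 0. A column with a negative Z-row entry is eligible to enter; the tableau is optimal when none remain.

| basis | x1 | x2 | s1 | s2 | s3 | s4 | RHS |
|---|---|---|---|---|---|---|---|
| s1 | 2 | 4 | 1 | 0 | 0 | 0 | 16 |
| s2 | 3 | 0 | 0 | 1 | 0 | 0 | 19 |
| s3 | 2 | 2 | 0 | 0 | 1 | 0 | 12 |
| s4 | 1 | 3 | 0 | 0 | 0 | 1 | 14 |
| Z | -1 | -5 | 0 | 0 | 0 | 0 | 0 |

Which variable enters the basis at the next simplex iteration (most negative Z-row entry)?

Negative Z-row entries: x1: -1, x2: -5.
The most negative is -5 in column x2, so x2 enters.

x2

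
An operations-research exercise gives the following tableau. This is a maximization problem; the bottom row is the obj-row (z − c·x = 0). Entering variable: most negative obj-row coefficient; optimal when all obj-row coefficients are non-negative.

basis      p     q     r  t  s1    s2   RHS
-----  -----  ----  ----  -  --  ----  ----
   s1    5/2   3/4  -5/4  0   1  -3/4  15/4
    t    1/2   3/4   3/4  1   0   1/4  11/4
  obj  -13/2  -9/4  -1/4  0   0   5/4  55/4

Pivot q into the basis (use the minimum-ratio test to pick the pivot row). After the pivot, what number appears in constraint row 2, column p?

2/3

Ratio test on column q — row 1: (15/4)/(3/4) = 5; row 2: (11/4)/(3/4) = 11/3. Minimum is 11/3 at row 2 (t leaves); pivot element 3/4.
Divide row 2 by 3/4; eliminate column q from the other rows.
In the new row 2, the p entry is the old entry divided by the pivot: (1/2)/(3/4) = 2/3.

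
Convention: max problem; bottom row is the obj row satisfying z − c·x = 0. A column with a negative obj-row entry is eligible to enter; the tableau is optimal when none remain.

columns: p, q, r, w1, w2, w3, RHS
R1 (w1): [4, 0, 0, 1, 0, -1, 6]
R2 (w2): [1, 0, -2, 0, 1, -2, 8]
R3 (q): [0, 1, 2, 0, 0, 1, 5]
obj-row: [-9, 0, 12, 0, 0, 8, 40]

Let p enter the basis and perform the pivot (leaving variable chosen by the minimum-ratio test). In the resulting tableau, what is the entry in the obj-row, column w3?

23/4

Ratio test on column p — row 1: 6/4 = 3/2; row 2: 8/1 = 8; row 3: entry 0 ≤ 0. Minimum is 3/2 at row 1 (w1 leaves); pivot element 4.
Divide row 1 by 4; eliminate column p from the other rows.
obj-row update in column w3: 8 − (-9)·(-1/4) = 23/4.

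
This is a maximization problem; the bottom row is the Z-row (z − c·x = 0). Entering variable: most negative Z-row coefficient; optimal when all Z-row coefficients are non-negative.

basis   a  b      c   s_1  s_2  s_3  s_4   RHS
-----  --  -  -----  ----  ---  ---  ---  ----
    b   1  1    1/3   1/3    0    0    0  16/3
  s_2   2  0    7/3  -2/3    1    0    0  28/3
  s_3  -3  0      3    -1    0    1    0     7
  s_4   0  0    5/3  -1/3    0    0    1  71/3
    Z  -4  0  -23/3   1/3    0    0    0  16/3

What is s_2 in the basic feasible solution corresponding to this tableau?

s_2 is basic (row 2); its value is the RHS of that row, 28/3.

28/3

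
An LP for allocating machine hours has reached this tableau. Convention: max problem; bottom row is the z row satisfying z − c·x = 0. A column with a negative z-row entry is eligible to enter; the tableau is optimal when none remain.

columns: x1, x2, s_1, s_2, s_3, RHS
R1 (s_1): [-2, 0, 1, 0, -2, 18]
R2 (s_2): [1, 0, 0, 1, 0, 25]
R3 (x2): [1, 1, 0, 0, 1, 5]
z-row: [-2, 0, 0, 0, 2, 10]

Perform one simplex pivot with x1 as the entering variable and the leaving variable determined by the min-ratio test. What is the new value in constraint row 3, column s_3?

Ratio test on column x1 — row 1: entry -2 ≤ 0; row 2: 25/1 = 25; row 3: 5/1 = 5. Minimum is 5 at row 3 (x2 leaves); pivot element 1.
Divide row 3 by 1; eliminate column x1 from the other rows.
In the new row 3, the s_3 entry is the old entry divided by the pivot: 1/1 = 1.

1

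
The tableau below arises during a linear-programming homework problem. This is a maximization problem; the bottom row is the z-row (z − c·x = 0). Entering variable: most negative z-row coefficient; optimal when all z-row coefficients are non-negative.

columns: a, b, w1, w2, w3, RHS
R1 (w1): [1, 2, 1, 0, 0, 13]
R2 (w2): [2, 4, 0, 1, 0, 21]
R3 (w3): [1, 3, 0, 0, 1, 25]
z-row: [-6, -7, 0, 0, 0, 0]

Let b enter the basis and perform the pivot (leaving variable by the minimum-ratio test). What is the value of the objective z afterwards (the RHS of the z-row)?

Ratio test on column b — row 1: 13/2 = 13/2; row 2: 21/4 = 21/4; row 3: 25/3 = 25/3. Minimum is 21/4 at row 2 (w2 leaves); pivot element 4.
Pivot on row 2; the z-row RHS becomes 0 − (-7)·(21/4) = 147/4.

147/4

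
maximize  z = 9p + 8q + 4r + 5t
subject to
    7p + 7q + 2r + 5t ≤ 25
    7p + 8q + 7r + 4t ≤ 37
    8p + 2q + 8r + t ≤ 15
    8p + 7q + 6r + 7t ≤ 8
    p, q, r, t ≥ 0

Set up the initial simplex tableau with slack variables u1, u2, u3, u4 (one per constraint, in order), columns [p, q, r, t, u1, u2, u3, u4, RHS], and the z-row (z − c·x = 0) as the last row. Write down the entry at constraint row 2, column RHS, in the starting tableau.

37

The RHS of constraint 2 is b_2 = 37.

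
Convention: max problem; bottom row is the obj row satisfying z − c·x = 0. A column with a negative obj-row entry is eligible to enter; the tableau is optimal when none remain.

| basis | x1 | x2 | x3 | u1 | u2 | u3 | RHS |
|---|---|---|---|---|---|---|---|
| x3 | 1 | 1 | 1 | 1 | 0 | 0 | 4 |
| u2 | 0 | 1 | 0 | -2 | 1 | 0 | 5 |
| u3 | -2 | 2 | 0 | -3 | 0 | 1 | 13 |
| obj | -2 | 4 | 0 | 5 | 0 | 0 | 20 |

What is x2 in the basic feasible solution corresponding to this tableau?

x2 is not in the basis, so in the current basic feasible solution x2 = 0.

0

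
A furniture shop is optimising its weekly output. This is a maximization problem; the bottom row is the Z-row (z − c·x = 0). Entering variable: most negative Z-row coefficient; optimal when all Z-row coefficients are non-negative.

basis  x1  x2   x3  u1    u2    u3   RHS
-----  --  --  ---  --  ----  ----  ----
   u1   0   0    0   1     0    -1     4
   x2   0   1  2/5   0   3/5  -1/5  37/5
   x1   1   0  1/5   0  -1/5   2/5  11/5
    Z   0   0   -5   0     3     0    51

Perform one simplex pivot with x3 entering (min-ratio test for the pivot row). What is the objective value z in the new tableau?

Ratio test on column x3 — row 1: entry 0 ≤ 0; row 2: (37/5)/(2/5) = 37/2; row 3: (11/5)/(1/5) = 11. Minimum is 11 at row 3 (x1 leaves); pivot element 1/5.
Pivot on row 3; the Z-row RHS becomes 51 − (-5)·11 = 106.

106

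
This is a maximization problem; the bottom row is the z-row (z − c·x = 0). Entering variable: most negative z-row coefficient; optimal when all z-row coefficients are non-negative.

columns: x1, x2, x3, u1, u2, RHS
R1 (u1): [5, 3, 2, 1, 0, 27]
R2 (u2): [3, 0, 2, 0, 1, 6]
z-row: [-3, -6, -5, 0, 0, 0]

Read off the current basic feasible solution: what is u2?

u2 is basic (row 2); its value is the RHS of that row, 6.

6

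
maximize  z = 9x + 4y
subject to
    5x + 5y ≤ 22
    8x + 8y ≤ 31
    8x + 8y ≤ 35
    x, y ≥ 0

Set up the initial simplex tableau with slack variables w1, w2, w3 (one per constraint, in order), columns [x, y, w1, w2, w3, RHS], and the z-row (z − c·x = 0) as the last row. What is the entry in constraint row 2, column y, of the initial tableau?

8

Constraint 2 has coefficient 8 on y.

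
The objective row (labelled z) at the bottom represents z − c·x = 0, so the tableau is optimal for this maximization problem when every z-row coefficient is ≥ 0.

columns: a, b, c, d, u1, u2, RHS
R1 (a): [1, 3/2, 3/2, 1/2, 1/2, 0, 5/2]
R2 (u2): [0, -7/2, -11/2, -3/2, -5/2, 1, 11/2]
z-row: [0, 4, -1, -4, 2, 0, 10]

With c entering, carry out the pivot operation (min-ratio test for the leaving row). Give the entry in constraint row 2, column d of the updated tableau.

1/3

Ratio test on column c — row 1: (5/2)/(3/2) = 5/3; row 2: entry -11/2 ≤ 0. Minimum is 5/3 at row 1 (a leaves); pivot element 3/2.
Divide row 1 by 3/2; eliminate column c from the other rows.
Row 2 update in column d: -3/2 − (-11/2)·(1/3) = 1/3.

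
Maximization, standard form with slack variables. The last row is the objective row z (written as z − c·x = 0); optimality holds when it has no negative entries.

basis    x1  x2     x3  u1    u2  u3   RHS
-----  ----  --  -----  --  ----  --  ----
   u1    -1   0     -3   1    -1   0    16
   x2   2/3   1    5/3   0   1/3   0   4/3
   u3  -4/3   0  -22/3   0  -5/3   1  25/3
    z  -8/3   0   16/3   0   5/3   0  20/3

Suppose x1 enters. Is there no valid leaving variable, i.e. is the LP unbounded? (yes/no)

no

Column x1 has positive entries in row(s) 2, so the ratio test bounds it — not unbounded.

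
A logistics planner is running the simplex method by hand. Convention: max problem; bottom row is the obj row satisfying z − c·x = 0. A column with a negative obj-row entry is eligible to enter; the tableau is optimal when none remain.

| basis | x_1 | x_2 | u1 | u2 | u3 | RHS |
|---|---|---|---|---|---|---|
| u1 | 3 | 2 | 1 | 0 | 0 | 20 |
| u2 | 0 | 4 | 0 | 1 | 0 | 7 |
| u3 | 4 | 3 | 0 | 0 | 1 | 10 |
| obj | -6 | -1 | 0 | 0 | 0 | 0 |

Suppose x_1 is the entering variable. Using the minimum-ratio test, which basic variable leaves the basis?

Column x_1 entries and ratios — u1: 20/3 = 20/3; u2: 0 ≤ 0, skip; u3: 10/4 = 5/2.
Smallest ratio is 5/2 in the row of u3, so u3 leaves.

u3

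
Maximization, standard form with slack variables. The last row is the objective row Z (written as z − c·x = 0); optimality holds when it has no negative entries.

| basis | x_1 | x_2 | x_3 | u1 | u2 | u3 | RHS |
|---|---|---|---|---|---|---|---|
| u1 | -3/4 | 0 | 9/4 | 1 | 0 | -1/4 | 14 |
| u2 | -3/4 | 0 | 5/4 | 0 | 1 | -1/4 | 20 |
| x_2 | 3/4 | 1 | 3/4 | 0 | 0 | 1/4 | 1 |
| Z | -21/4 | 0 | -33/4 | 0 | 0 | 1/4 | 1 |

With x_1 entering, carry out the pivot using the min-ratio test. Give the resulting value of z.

8

Ratio test on column x_1 — row 1: entry -3/4 ≤ 0; row 2: entry -3/4 ≤ 0; row 3: 1/(3/4) = 4/3. Minimum is 4/3 at row 3 (x_2 leaves); pivot element 3/4.
Pivot on row 3; the Z-row RHS becomes 1 − (-21/4)·(4/3) = 8.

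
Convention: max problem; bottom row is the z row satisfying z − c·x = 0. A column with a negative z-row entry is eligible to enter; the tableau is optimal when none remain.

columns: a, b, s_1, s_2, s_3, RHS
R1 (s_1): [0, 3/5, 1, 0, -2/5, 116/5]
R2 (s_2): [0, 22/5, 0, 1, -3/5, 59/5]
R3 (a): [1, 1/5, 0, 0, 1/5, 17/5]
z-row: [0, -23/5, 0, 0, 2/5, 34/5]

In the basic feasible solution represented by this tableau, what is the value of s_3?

s_3 is not in the basis, so in the current basic feasible solution s_3 = 0.

0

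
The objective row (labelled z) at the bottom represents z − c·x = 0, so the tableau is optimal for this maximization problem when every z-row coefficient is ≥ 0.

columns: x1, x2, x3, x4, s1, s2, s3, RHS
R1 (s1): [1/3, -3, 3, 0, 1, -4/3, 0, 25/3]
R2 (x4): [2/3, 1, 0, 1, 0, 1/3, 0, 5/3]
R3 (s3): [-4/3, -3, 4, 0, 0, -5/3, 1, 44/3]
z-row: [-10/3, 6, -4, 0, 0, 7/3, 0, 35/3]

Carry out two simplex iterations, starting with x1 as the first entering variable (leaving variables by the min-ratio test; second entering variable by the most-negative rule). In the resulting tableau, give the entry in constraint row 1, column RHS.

Ratio test on column x1 — row 1: (25/3)/(1/3) = 25; row 2: (5/3)/(2/3) = 5/2; row 3: entry -4/3 ≤ 0. Minimum is 5/2 at row 2 (x4 leaves); pivot element 2/3.
Divide row 2 by 2/3; eliminate column x1 from the other rows.
Second iteration: most negative z-row entry is -4 in column x3, so x3 enters.
Ratio test on column x3 — row 1: (15/2)/3 = 5/2; row 2: entry 0 ≤ 0; row 3: 18/4 = 9/2. Minimum is 5/2 at row 1 (s1 leaves); pivot element 3.
Divide row 1 by 3; eliminate column x3 from the other rows.
After both pivots, the entry at constraint row 1, column RHS is 5/2.

5/2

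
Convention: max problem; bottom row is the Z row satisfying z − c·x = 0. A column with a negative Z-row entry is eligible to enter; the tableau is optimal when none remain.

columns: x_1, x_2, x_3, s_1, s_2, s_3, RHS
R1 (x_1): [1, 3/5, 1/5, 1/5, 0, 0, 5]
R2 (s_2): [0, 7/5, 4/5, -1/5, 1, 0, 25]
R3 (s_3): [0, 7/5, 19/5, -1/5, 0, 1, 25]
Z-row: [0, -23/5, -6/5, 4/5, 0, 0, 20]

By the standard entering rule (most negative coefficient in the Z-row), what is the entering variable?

x_2

Negative Z-row entries: x_2: -23/5, x_3: -6/5.
The most negative is -23/5 in column x_2, so x_2 enters.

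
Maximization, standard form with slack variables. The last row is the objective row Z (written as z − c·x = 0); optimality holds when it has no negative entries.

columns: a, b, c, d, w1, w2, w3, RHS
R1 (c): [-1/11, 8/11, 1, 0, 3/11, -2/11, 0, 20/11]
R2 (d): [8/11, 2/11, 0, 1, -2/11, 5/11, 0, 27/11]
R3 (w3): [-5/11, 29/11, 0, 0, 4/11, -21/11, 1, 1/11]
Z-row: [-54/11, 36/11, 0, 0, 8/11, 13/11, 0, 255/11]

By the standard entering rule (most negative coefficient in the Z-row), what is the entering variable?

a

Negative Z-row entries: a: -54/11.
The most negative is -54/11 in column a, so a enters.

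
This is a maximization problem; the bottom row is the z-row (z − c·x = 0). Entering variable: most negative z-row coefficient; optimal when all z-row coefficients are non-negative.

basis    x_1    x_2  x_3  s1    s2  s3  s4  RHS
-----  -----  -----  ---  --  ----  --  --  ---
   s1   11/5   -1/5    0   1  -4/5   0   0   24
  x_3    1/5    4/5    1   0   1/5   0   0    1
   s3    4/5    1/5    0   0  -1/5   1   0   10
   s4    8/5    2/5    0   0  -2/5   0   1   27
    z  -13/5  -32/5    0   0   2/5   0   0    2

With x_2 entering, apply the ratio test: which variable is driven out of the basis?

x_3

Column x_2 entries and ratios — s1: -1/5 ≤ 0, skip; x_3: 1/(4/5) = 5/4; s3: 10/(1/5) = 50; s4: 27/(2/5) = 135/2.
Smallest ratio is 5/4 in the row of x_3, so x_3 leaves.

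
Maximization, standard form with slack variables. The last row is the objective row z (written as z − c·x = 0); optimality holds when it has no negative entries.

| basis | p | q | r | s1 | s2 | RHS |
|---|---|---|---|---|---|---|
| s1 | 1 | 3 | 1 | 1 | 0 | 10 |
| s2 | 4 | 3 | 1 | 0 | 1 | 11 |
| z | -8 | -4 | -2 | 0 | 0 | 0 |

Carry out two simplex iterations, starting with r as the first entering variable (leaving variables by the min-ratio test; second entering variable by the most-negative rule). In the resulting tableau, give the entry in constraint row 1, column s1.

4/3

Ratio test on column r — row 1: 10/1 = 10; row 2: 11/1 = 11. Minimum is 10 at row 1 (s1 leaves); pivot element 1.
Divide row 1 by 1; eliminate column r from the other rows.
Second iteration: most negative z-row entry is -6 in column p, so p enters.
Ratio test on column p — row 1: 10/1 = 10; row 2: 1/3 = 1/3. Minimum is 1/3 at row 2 (s2 leaves); pivot element 3.
Divide row 2 by 3; eliminate column p from the other rows.
After both pivots, the entry at constraint row 1, column s1 is 4/3.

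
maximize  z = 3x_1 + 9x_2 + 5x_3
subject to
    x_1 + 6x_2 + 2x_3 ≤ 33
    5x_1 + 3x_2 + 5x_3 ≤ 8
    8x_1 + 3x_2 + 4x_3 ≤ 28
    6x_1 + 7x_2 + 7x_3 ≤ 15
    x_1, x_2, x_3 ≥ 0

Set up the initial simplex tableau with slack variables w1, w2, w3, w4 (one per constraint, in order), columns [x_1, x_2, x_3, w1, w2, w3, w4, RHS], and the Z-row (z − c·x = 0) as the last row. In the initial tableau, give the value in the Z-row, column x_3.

The Z-row carries the negated objective coefficients: the x_3 entry is -5.

-5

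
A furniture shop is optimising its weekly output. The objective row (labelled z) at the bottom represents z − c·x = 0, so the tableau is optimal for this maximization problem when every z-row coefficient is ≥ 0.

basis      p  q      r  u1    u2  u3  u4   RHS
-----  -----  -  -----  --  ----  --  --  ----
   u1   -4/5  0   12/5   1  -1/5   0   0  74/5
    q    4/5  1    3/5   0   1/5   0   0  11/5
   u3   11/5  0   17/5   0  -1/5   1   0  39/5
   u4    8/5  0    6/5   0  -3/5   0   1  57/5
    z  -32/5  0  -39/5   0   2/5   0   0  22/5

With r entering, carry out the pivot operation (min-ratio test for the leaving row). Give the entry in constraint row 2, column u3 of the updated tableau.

-3/17

Ratio test on column r — row 1: (74/5)/(12/5) = 37/6; row 2: (11/5)/(3/5) = 11/3; row 3: (39/5)/(17/5) = 39/17; row 4: (57/5)/(6/5) = 19/2. Minimum is 39/17 at row 3 (u3 leaves); pivot element 17/5.
Divide row 3 by 17/5; eliminate column r from the other rows.
Row 2 update in column u3: 0 − (3/5)·(5/17) = -3/17.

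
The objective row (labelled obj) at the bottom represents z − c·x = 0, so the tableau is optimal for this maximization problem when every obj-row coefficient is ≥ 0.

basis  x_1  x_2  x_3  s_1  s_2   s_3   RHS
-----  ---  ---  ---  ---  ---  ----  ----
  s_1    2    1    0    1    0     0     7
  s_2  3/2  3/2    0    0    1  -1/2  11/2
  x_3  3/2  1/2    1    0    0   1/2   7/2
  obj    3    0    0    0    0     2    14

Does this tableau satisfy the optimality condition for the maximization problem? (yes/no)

yes

Every obj-row coefficient is ≥ 0, so the tableau is optimal.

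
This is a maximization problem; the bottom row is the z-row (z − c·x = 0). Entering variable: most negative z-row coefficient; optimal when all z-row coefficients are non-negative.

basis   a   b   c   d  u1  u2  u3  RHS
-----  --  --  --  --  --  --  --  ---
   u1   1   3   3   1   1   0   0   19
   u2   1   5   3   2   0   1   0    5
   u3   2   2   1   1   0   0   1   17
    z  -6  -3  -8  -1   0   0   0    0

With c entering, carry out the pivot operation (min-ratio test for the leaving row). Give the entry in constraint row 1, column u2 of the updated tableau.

-1

Ratio test on column c — row 1: 19/3 = 19/3; row 2: 5/3 = 5/3; row 3: 17/1 = 17. Minimum is 5/3 at row 2 (u2 leaves); pivot element 3.
Divide row 2 by 3; eliminate column c from the other rows.
Row 1 update in column u2: 0 − 3·(1/3) = -1.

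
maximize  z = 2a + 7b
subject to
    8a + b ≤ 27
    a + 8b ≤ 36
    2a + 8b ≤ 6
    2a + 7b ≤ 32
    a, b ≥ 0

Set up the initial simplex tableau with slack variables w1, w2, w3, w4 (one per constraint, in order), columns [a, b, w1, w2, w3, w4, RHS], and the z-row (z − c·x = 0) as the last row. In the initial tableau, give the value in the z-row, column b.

The z-row carries the negated objective coefficients: the b entry is -7.

-7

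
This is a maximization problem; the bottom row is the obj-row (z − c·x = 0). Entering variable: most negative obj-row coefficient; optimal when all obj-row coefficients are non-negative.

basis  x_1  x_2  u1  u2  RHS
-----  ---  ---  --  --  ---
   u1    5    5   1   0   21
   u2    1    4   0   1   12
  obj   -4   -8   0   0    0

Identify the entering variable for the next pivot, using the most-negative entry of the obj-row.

Negative obj-row entries: x_1: -4, x_2: -8.
The most negative is -8 in column x_2, so x_2 enters.

x_2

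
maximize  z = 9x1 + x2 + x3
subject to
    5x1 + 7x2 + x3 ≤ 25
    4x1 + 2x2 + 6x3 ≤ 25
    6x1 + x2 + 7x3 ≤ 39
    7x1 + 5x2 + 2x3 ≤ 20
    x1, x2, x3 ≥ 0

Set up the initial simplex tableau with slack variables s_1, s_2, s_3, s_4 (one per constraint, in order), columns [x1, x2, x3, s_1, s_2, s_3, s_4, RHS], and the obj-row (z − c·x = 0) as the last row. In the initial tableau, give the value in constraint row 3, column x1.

Constraint 3 has coefficient 6 on x1.

6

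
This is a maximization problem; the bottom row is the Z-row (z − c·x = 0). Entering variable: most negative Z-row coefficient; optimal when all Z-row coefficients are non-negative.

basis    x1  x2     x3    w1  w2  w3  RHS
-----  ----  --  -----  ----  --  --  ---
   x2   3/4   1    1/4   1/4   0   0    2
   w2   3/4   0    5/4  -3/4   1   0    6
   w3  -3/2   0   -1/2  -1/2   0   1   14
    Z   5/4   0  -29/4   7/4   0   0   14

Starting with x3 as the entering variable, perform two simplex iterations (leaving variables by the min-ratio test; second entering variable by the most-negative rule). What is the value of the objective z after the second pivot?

54

Ratio test on column x3 — row 1: 2/(1/4) = 8; row 2: 6/(5/4) = 24/5; row 3: entry -1/2 ≤ 0. Minimum is 24/5 at row 2 (w2 leaves); pivot element 5/4.
Pivot on row 2; the Z-row RHS becomes 14 − (-29/4)·(24/5) = 244/5.
Next entering variable (most negative Z-row entry -13/5): w1.
Ratio test on column w1 — row 1: (4/5)/(2/5) = 2; row 2: entry -3/5 ≤ 0; row 3: entry -4/5 ≤ 0. Minimum is 2 at row 1 (x2 leaves); pivot element 2/5.
After the second pivot the Z-row RHS is 244/5 − (-13/5)·2 = 54.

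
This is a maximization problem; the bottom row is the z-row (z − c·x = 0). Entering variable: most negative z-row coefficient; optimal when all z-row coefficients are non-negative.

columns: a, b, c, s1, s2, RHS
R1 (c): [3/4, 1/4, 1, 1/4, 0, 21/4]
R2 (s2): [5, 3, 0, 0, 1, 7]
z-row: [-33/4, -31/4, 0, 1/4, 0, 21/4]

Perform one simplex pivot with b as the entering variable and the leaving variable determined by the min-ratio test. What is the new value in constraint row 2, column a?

5/3

Ratio test on column b — row 1: (21/4)/(1/4) = 21; row 2: 7/3 = 7/3. Minimum is 7/3 at row 2 (s2 leaves); pivot element 3.
Divide row 2 by 3; eliminate column b from the other rows.
In the new row 2, the a entry is the old entry divided by the pivot: 5/3 = 5/3.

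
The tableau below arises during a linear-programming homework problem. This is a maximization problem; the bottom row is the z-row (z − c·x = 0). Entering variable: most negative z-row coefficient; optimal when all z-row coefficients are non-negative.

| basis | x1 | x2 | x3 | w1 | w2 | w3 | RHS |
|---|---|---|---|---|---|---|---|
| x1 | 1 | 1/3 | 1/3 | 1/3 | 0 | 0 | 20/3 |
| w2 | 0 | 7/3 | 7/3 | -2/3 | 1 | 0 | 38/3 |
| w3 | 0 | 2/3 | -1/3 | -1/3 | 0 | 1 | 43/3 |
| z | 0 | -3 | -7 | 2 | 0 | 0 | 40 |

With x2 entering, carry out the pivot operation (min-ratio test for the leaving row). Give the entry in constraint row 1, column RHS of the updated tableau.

Ratio test on column x2 — row 1: (20/3)/(1/3) = 20; row 2: (38/3)/(7/3) = 38/7; row 3: (43/3)/(2/3) = 43/2. Minimum is 38/7 at row 2 (w2 leaves); pivot element 7/3.
Divide row 2 by 7/3; eliminate column x2 from the other rows.
Row 1 update in column RHS: 20/3 − (1/3)·(38/7) = 34/7.

34/7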